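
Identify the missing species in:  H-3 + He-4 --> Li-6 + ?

neutron

Conserve mass number: 3 + 4 = 6 + A, so A = 1.
Conserve atomic number: 1 + 2 = 3 + Z, so Z = 0.
A = 1 and Z = 0 is n — a neutron.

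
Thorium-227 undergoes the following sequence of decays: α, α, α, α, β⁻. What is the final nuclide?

Bi-211

Start: (A, Z) = (227, 90).
After α: (223, 88).
After α: (219, 86).
After α: (215, 84).
After α: (211, 82).
After β⁻: (211, 83).
Z = 83 is bismuth.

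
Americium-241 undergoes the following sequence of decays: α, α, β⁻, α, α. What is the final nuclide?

Ra-225

Start: (A, Z) = (241, 95).
After α: (237, 93).
After α: (233, 91).
After β⁻: (233, 92).
After α: (229, 90).
After α: (225, 88).
Z = 88 is radium.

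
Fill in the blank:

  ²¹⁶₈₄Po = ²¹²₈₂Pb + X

alpha particle

Conserve mass number: 216 = 212 + A, so A = 4.
Conserve atomic number: 84 = 82 + Z, so Z = 2.
A = 4 and Z = 2 is ⁴₂He — an alpha particle.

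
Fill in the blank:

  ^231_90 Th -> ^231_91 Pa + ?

beta-minus particle

Conserve mass number: 231 = 231 + A, so A = 0.
Conserve atomic number: 90 = 91 + Z, so Z = -1.
A = 0 and Z = -1 is ^0_-1 e — a beta-minus particle.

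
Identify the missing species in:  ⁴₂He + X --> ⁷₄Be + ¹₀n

Conserve mass number: 4 + A = 7 + 1, so A = 4.
Conserve atomic number: 2 + Z = 4 + 0, so Z = 2.
A = 4 and Z = 2 is ⁴₂He — an alpha particle.

alpha particle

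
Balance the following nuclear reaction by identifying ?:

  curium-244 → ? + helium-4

Pu-240

Conserve mass number: 244 = A + 4, so A = 240.
Conserve atomic number: 96 = Z + 2, so Z = 94.
Z = 94 is plutonium, so the species is plutonium-240.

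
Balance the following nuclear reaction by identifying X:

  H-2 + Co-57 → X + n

Conserve mass number: 2 + 57 = A + 1, so A = 58.
Conserve atomic number: 1 + 27 = Z + 0, so Z = 28.
Z = 28 is nickel, so the species is Ni-58.

Ni-58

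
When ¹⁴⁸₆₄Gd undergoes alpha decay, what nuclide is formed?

Sm-144

Alpha decay: mass number changes by -4, atomic number by -2.
A: 148 − 4 = 144; Z: 64 − 2 = 62.
Z = 62 is samarium, so the daughter is ¹⁴⁴₆₂Sm.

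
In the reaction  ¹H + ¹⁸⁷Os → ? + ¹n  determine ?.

Ir-187

Conserve mass number: 1 + 187 = A + 1, so A = 187.
Conserve atomic number: 1 + 76 = Z + 0, so Z = 77.
Z = 77 is iridium, so the species is ¹⁸⁷Ir.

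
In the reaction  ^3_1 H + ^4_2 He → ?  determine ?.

Conserve mass number: 3 + 4 = A, so A = 7.
Conserve atomic number: 1 + 2 = Z, so Z = 3.
Z = 3 is lithium, so the species is ^7_3 Li.

Li-7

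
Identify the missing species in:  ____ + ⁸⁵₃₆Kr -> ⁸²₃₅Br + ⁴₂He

Conserve mass number: A + 85 = 82 + 4, so A = 1.
Conserve atomic number: Z + 36 = 35 + 2, so Z = 1.
A = 1 and Z = 1 is ¹₁H — a proton.

proton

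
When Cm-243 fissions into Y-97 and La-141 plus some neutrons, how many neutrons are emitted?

Conserve mass number: 243 = 97 + 141 + k, so k = 243 − 238 = 5.
Check atomic number: 96 = 39 + 57 + 0 = 96. ✓

5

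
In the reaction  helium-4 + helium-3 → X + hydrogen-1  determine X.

Conserve mass number: 4 + 3 = A + 1, so A = 6.
Conserve atomic number: 2 + 2 = Z + 1, so Z = 3.
Z = 3 is lithium, so the species is lithium-6.

Li-6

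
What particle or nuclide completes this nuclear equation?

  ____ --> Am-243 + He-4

Bk-247

Conserve mass number: A = 243 + 4, so A = 247.
Conserve atomic number: Z = 95 + 2, so Z = 97.
Z = 97 is berkelium, so the species is Bk-247.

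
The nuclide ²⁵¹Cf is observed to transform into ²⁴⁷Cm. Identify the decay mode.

ΔA = 247 − 251 = -4; ΔZ = 96 − 98 = -2.
A drops by 4 and Z drops by 2 — the signature of alpha emission.

alpha decay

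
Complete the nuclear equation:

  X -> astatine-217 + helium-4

Fr-221

Conserve mass number: A = 217 + 4, so A = 221.
Conserve atomic number: Z = 85 + 2, so Z = 87.
Z = 87 is francium, so the species is francium-221.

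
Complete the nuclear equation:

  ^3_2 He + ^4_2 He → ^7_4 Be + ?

gamma ray

Conserve mass number: 3 + 4 = 7 + A, so A = 0.
Conserve atomic number: 2 + 2 = 4 + Z, so Z = 0.
A = 0 and Z = 0 is ^0_0 γ — a gamma ray.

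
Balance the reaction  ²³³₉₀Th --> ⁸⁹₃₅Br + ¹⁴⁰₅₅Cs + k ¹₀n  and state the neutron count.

Conserve mass number: 233 = 89 + 140 + k, so k = 233 − 229 = 4.
Check atomic number: 90 = 35 + 55 + 0 = 90. ✓

4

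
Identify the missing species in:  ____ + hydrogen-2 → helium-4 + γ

Conserve mass number: A + 2 = 4 + 0, so A = 2.
Conserve atomic number: Z + 1 = 2 + 0, so Z = 1.
A = 2 and Z = 1 is hydrogen-2 — a deuteron.

deuteron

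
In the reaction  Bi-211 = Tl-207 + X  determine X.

Conserve mass number: 211 = 207 + A, so A = 4.
Conserve atomic number: 83 = 81 + Z, so Z = 2.
A = 4 and Z = 2 is He-4 — an alpha particle.

alpha particle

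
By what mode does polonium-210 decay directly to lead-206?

alpha decay

ΔA = 206 − 210 = -4; ΔZ = 82 − 84 = -2.
A drops by 4 and Z drops by 2 — the signature of alpha emission.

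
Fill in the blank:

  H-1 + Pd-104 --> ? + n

Conserve mass number: 1 + 104 = A + 1, so A = 104.
Conserve atomic number: 1 + 46 = Z + 0, so Z = 47.
Z = 47 is silver, so the species is Ag-104.

Ag-104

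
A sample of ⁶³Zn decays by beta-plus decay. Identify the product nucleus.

Beta-plus decay: mass number changes by +0, atomic number by -1.
A: 63 = 63; Z: 30 − 1 = 29.
Z = 29 is copper, so the daughter is ⁶³Cu.

Cu-63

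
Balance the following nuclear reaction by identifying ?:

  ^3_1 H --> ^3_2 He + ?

beta-minus particle

Conserve mass number: 3 = 3 + A, so A = 0.
Conserve atomic number: 1 = 2 + Z, so Z = -1.
A = 0 and Z = -1 is ^0_-1 e — a beta-minus particle.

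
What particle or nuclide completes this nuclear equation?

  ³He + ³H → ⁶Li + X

gamma ray

Conserve mass number: 3 + 3 = 6 + A, so A = 0.
Conserve atomic number: 2 + 1 = 3 + Z, so Z = 0.
A = 0 and Z = 0 is γ — a gamma ray.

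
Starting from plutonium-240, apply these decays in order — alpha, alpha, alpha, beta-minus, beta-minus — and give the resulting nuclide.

Start: (A, Z) = (240, 94).
After α: (236, 92).
After α: (232, 90).
After α: (228, 88).
After β⁻: (228, 89).
After β⁻: (228, 90).
Z = 90 is thorium.

Th-228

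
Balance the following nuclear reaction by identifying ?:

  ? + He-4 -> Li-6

Conserve mass number: A + 4 = 6, so A = 2.
Conserve atomic number: Z + 2 = 3, so Z = 1.
A = 2 and Z = 1 is H-2 — a deuteron.

deuteron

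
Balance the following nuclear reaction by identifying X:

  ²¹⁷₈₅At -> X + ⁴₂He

Conserve mass number: 217 = A + 4, so A = 213.
Conserve atomic number: 85 = Z + 2, so Z = 83.
Z = 83 is bismuth, so the species is ²¹³₈₃Bi.

Bi-213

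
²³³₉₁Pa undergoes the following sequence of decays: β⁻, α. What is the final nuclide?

Th-229

Start: (A, Z) = (233, 91).
After β⁻: (233, 92).
After α: (229, 90).
Z = 90 is thorium.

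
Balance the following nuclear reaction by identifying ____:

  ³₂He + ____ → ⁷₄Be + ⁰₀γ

Conserve mass number: 3 + A = 7 + 0, so A = 4.
Conserve atomic number: 2 + Z = 4 + 0, so Z = 2.
A = 4 and Z = 2 is ⁴₂He — an alpha particle.

alpha particle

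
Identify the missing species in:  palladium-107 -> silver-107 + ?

beta-minus particle

Conserve mass number: 107 = 107 + A, so A = 0.
Conserve atomic number: 46 = 47 + Z, so Z = -1.
A = 0 and Z = -1 is e⁻ — a beta-minus particle.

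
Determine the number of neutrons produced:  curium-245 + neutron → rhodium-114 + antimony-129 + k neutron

Conserve mass number: 246 = 114 + 129 + k, so k = 246 − 243 = 3.
Check atomic number: 96 = 45 + 51 + 0 = 96. ✓

3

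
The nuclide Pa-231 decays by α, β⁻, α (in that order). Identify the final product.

Ra-223

Start: (A, Z) = (231, 91).
After α: (227, 89).
After β⁻: (227, 90).
After α: (223, 88).
Z = 88 is radium.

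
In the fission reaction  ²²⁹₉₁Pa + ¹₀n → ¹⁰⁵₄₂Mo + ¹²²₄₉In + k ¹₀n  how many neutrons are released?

Conserve mass number: 230 = 105 + 122 + k, so k = 230 − 227 = 3.
Check atomic number: 91 = 42 + 49 + 0 = 91. ✓

3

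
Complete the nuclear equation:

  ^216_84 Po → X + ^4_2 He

Conserve mass number: 216 = A + 4, so A = 212.
Conserve atomic number: 84 = Z + 2, so Z = 82.
Z = 82 is lead, so the species is ^212_82 Pb.

Pb-212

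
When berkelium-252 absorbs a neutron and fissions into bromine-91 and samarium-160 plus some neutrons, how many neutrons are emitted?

2

Conserve mass number: 253 = 91 + 160 + k, so k = 253 − 251 = 2.
Check atomic number: 97 = 35 + 62 + 0 = 97. ✓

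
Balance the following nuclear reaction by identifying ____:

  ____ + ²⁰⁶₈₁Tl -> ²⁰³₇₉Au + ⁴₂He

neutron

Conserve mass number: A + 206 = 203 + 4, so A = 1.
Conserve atomic number: Z + 81 = 79 + 2, so Z = 0.
A = 1 and Z = 0 is ¹₀n — a neutron.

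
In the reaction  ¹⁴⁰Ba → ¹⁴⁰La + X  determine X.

Conserve mass number: 140 = 140 + A, so A = 0.
Conserve atomic number: 56 = 57 + Z, so Z = -1.
A = 0 and Z = -1 is e⁻ — a beta-minus particle.

beta-minus particle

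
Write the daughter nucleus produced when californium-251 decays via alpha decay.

Alpha decay: mass number changes by -4, atomic number by -2.
A: 251 − 4 = 247; Z: 98 − 2 = 96.
Z = 96 is curium, so the daughter is curium-247.

Cm-247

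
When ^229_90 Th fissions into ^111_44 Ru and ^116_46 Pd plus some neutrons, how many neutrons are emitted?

Conserve mass number: 229 = 111 + 116 + k, so k = 229 − 227 = 2.
Check atomic number: 90 = 44 + 46 + 0 = 90. ✓

2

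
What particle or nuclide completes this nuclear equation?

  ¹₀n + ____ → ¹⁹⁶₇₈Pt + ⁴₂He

Hg-199

Conserve mass number: 1 + A = 196 + 4, so A = 199.
Conserve atomic number: 0 + Z = 78 + 2, so Z = 80.
Z = 80 is mercury, so the species is ¹⁹⁹₈₀Hg.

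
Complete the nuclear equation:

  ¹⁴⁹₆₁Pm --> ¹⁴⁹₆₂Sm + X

Conserve mass number: 149 = 149 + A, so A = 0.
Conserve atomic number: 61 = 62 + Z, so Z = -1.
A = 0 and Z = -1 is ⁰₋₁e — a beta-minus particle.

beta-minus particle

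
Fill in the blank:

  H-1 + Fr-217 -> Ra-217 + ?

Conserve mass number: 1 + 217 = 217 + A, so A = 1.
Conserve atomic number: 1 + 87 = 88 + Z, so Z = 0.
A = 1 and Z = 0 is n — a neutron.

neutron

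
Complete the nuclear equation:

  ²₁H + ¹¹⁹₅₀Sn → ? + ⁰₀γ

Conserve mass number: 2 + 119 = A + 0, so A = 121.
Conserve atomic number: 1 + 50 = Z + 0, so Z = 51.
Z = 51 is antimony, so the species is ¹²¹₅₁Sb.

Sb-121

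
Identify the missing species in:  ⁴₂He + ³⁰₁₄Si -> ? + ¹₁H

P-33

Conserve mass number: 4 + 30 = A + 1, so A = 33.
Conserve atomic number: 2 + 14 = Z + 1, so Z = 15.
Z = 15 is phosphorus, so the species is ³³₁₅P.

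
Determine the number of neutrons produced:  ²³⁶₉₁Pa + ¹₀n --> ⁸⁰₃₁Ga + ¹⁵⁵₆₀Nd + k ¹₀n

2

Conserve mass number: 237 = 80 + 155 + k, so k = 237 − 235 = 2.
Check atomic number: 91 = 31 + 60 + 0 = 91. ✓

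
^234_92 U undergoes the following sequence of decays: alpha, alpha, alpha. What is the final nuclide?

Rn-222

Start: (A, Z) = (234, 92).
After α: (230, 90).
After α: (226, 88).
After α: (222, 86).
Z = 86 is radon.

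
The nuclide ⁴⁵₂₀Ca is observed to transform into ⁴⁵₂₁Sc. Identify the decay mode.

beta-minus decay

ΔA = 45 − 45 = 0; ΔZ = 21 − 20 = +1.
A is unchanged and Z rises by 1 — a neutron has become a proton (β⁻ decay).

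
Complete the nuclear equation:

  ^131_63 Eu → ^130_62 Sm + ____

Conserve mass number: 131 = 130 + A, so A = 1.
Conserve atomic number: 63 = 62 + Z, so Z = 1.
A = 1 and Z = 1 is ^1_1 H — a proton.

proton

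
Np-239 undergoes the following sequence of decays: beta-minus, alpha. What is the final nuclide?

U-235

Start: (A, Z) = (239, 93).
After β⁻: (239, 94).
After α: (235, 92).
Z = 92 is uranium.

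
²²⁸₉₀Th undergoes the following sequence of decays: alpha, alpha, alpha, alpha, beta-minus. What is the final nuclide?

Bi-212

Start: (A, Z) = (228, 90).
After α: (224, 88).
After α: (220, 86).
After α: (216, 84).
After α: (212, 82).
After β⁻: (212, 83).
Z = 83 is bismuth.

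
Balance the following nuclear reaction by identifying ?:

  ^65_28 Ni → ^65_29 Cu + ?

beta-minus particle

Conserve mass number: 65 = 65 + A, so A = 0.
Conserve atomic number: 28 = 29 + Z, so Z = -1.
A = 0 and Z = -1 is ^0_-1 e — a beta-minus particle.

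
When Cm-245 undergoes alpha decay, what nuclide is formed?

Pu-241

Alpha decay: mass number changes by -4, atomic number by -2.
A: 245 − 4 = 241; Z: 96 − 2 = 94.
Z = 94 is plutonium, so the daughter is Pu-241.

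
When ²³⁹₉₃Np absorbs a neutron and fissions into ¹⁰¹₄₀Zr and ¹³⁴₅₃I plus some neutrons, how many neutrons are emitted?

Conserve mass number: 240 = 101 + 134 + k, so k = 240 − 235 = 5.
Check atomic number: 93 = 40 + 53 + 0 = 93. ✓

5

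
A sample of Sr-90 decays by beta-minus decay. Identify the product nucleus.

Y-90

Beta-minus decay: mass number changes by +0, atomic number by +1.
A: 90 = 90; Z: 38 + 1 = 39.
Z = 39 is yttrium, so the daughter is Y-90.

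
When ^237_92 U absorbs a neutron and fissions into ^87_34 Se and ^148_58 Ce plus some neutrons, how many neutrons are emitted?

3

Conserve mass number: 238 = 87 + 148 + k, so k = 238 − 235 = 3.
Check atomic number: 92 = 34 + 58 + 0 = 92. ✓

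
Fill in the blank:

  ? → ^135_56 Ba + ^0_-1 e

Conserve mass number: A = 135 + 0, so A = 135.
Conserve atomic number: Z = 56 − 1, so Z = 55.
Z = 55 is caesium, so the species is ^135_55 Cs.

Cs-135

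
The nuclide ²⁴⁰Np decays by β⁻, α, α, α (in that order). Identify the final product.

Start: (A, Z) = (240, 93).
After β⁻: (240, 94).
After α: (236, 92).
After α: (232, 90).
After α: (228, 88).
Z = 88 is radium.

Ra-228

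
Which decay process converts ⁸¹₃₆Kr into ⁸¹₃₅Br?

ΔA = 81 − 81 = 0; ΔZ = 35 − 36 = -1.
A is unchanged and Z drops by 1 — a proton has become a neutron (β⁺ emission or electron capture).

beta-plus decay or electron capture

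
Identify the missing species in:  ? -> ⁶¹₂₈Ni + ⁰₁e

Cu-61

Conserve mass number: A = 61 + 0, so A = 61.
Conserve atomic number: Z = 28 + 1, so Z = 29.
Z = 29 is copper, so the species is ⁶¹₂₉Cu.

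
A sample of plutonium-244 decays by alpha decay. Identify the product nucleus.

U-240

Alpha decay: mass number changes by -4, atomic number by -2.
A: 244 − 4 = 240; Z: 94 − 2 = 92.
Z = 92 is uranium, so the daughter is uranium-240.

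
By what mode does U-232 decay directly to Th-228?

alpha decay

ΔA = 228 − 232 = -4; ΔZ = 90 − 92 = -2.
A drops by 4 and Z drops by 2 — the signature of alpha emission.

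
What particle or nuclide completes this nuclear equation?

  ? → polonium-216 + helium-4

Rn-220

Conserve mass number: A = 216 + 4, so A = 220.
Conserve atomic number: Z = 84 + 2, so Z = 86.
Z = 86 is radon, so the species is radon-220.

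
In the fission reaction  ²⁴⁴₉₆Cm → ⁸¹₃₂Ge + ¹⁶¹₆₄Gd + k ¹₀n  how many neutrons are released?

Conserve mass number: 244 = 81 + 161 + k, so k = 244 − 242 = 2.
Check atomic number: 96 = 32 + 64 + 0 = 96. ✓

2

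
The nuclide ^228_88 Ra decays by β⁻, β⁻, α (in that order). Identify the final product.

Start: (A, Z) = (228, 88).
After β⁻: (228, 89).
After β⁻: (228, 90).
After α: (224, 88).
Z = 88 is radium.

Ra-224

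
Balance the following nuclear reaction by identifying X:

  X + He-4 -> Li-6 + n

Conserve mass number: A + 4 = 6 + 1, so A = 3.
Conserve atomic number: Z + 2 = 3 + 0, so Z = 1.
A = 3 and Z = 1 is H-3 — a triton.

triton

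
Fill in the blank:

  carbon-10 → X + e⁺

B-10

Conserve mass number: 10 = A + 0, so A = 10.
Conserve atomic number: 6 = Z + 1, so Z = 5.
Z = 5 is boron, so the species is boron-10.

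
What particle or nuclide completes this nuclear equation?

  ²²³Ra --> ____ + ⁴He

Conserve mass number: 223 = A + 4, so A = 219.
Conserve atomic number: 88 = Z + 2, so Z = 86.
Z = 86 is radon, so the species is ²¹⁹Rn.

Rn-219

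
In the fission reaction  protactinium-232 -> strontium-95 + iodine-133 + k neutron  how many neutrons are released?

Conserve mass number: 232 = 95 + 133 + k, so k = 232 − 228 = 4.
Check atomic number: 91 = 38 + 53 + 0 = 91. ✓

4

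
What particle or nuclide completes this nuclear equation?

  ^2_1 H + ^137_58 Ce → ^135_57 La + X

alpha particle

Conserve mass number: 2 + 137 = 135 + A, so A = 4.
Conserve atomic number: 1 + 58 = 57 + Z, so Z = 2.
A = 4 and Z = 2 is ^4_2 He — an alpha particle.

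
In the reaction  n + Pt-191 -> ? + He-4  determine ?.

Conserve mass number: 1 + 191 = A + 4, so A = 188.
Conserve atomic number: 0 + 78 = Z + 2, so Z = 76.
Z = 76 is osmium, so the species is Os-188.

Os-188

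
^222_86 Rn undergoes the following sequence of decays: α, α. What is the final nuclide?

Start: (A, Z) = (222, 86).
After α: (218, 84).
After α: (214, 82).
Z = 82 is lead.

Pb-214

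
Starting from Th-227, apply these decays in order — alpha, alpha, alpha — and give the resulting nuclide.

Po-215

Start: (A, Z) = (227, 90).
After α: (223, 88).
After α: (219, 86).
After α: (215, 84).
Z = 84 is polonium.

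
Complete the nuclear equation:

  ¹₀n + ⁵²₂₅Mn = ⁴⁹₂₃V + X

alpha particle

Conserve mass number: 1 + 52 = 49 + A, so A = 4.
Conserve atomic number: 0 + 25 = 23 + Z, so Z = 2.
A = 4 and Z = 2 is ⁴₂He — an alpha particle.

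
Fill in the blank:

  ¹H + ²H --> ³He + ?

gamma ray

Conserve mass number: 1 + 2 = 3 + A, so A = 0.
Conserve atomic number: 1 + 1 = 2 + Z, so Z = 0.
A = 0 and Z = 0 is γ — a gamma ray.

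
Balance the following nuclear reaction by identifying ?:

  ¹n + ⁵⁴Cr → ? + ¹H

V-54

Conserve mass number: 1 + 54 = A + 1, so A = 54.
Conserve atomic number: 0 + 24 = Z + 1, so Z = 23.
Z = 23 is vanadium, so the species is ⁵⁴V.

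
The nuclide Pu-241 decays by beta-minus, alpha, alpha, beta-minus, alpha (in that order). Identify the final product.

Start: (A, Z) = (241, 94).
After β⁻: (241, 95).
After α: (237, 93).
After α: (233, 91).
After β⁻: (233, 92).
After α: (229, 90).
Z = 90 is thorium.

Th-229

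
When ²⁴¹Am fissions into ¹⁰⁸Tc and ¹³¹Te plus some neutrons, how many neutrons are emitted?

2

Conserve mass number: 241 = 108 + 131 + k, so k = 241 − 239 = 2.
Check atomic number: 95 = 43 + 52 + 0 = 95. ✓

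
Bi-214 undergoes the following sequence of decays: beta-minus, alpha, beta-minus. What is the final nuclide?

Bi-210

Start: (A, Z) = (214, 83).
After β⁻: (214, 84).
After α: (210, 82).
After β⁻: (210, 83).
Z = 83 is bismuth.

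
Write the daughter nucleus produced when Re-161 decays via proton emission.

W-160

Proton emission: mass number changes by -1, atomic number by -1.
A: 161 − 1 = 160; Z: 75 − 1 = 74.
Z = 74 is tungsten, so the daughter is W-160.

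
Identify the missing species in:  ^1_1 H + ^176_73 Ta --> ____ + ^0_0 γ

Conserve mass number: 1 + 176 = A + 0, so A = 177.
Conserve atomic number: 1 + 73 = Z + 0, so Z = 74.
Z = 74 is tungsten, so the species is ^177_74 W.

W-177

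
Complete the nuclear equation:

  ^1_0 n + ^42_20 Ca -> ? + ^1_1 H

Conserve mass number: 1 + 42 = A + 1, so A = 42.
Conserve atomic number: 0 + 20 = Z + 1, so Z = 19.
Z = 19 is potassium, so the species is ^42_19 K.

K-42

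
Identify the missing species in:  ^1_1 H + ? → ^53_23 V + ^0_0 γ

Ti-52

Conserve mass number: 1 + A = 53 + 0, so A = 52.
Conserve atomic number: 1 + Z = 23 + 0, so Z = 22.
Z = 22 is titanium, so the species is ^52_22 Ti.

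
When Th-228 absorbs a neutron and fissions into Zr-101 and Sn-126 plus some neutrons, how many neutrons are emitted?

2

Conserve mass number: 229 = 101 + 126 + k, so k = 229 − 227 = 2.
Check atomic number: 90 = 40 + 50 + 0 = 90. ✓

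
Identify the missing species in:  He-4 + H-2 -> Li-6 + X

Conserve mass number: 4 + 2 = 6 + A, so A = 0.
Conserve atomic number: 2 + 1 = 3 + Z, so Z = 0.
A = 0 and Z = 0 is γ — a gamma ray.

gamma ray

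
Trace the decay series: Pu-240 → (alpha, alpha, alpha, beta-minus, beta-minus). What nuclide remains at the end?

Start: (A, Z) = (240, 94).
After α: (236, 92).
After α: (232, 90).
After α: (228, 88).
After β⁻: (228, 89).
After β⁻: (228, 90).
Z = 90 is thorium.

Th-228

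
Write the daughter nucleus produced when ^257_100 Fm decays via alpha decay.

Cf-253

Alpha decay: mass number changes by -4, atomic number by -2.
A: 257 − 4 = 253; Z: 100 − 2 = 98.
Z = 98 is californium, so the daughter is ^253_98 Cf.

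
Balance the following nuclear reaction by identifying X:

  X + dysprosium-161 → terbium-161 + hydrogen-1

Conserve mass number: A + 161 = 161 + 1, so A = 1.
Conserve atomic number: Z + 66 = 65 + 1, so Z = 0.
A = 1 and Z = 0 is neutron — a neutron.

neutron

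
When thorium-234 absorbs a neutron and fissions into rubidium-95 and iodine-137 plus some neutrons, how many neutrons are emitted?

3

Conserve mass number: 235 = 95 + 137 + k, so k = 235 − 232 = 3.
Check atomic number: 90 = 37 + 53 + 0 = 90. ✓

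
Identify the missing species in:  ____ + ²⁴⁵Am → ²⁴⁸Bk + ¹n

alpha particle

Conserve mass number: A + 245 = 248 + 1, so A = 4.
Conserve atomic number: Z + 95 = 97 + 0, so Z = 2.
A = 4 and Z = 2 is ⁴He — an alpha particle.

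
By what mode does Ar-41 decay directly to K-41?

ΔA = 41 − 41 = 0; ΔZ = 19 − 18 = +1.
A is unchanged and Z rises by 1 — a neutron has become a proton (β⁻ decay).

beta-minus decay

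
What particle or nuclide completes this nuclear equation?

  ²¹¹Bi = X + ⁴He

Conserve mass number: 211 = A + 4, so A = 207.
Conserve atomic number: 83 = Z + 2, so Z = 81.
Z = 81 is thallium, so the species is ²⁰⁷Tl.

Tl-207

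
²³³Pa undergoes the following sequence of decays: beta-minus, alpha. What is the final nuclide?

Th-229

Start: (A, Z) = (233, 91).
After β⁻: (233, 92).
After α: (229, 90).
Z = 90 is thorium.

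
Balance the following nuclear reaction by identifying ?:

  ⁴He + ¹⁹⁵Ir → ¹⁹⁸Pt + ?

proton

Conserve mass number: 4 + 195 = 198 + A, so A = 1.
Conserve atomic number: 2 + 77 = 78 + Z, so Z = 1.
A = 1 and Z = 1 is ¹H — a proton.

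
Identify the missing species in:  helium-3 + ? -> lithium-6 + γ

triton

Conserve mass number: 3 + A = 6 + 0, so A = 3.
Conserve atomic number: 2 + Z = 3 + 0, so Z = 1.
A = 3 and Z = 1 is hydrogen-3 — a triton.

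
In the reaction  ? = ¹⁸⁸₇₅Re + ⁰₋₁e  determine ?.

Conserve mass number: A = 188 + 0, so A = 188.
Conserve atomic number: Z = 75 − 1, so Z = 74.
Z = 74 is tungsten, so the species is ¹⁸⁸₇₄W.

W-188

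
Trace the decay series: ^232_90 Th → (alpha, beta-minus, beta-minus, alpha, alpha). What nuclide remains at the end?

Rn-220

Start: (A, Z) = (232, 90).
After α: (228, 88).
After β⁻: (228, 89).
After β⁻: (228, 90).
After α: (224, 88).
After α: (220, 86).
Z = 86 is radon.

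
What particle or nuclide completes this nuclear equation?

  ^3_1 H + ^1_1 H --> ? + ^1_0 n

Conserve mass number: 3 + 1 = A + 1, so A = 3.
Conserve atomic number: 1 + 1 = Z + 0, so Z = 2.
Z = 2 is helium, so the species is ^3_2 He.

He-3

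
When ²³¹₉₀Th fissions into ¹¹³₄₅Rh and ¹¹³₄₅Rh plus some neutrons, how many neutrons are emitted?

5

Conserve mass number: 231 = 113 + 113 + k, so k = 231 − 226 = 5.
Check atomic number: 90 = 45 + 45 + 0 = 90. ✓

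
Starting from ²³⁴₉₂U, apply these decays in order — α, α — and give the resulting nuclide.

Ra-226

Start: (A, Z) = (234, 92).
After α: (230, 90).
After α: (226, 88).
Z = 88 is radium.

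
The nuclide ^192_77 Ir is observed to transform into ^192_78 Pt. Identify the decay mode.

ΔA = 192 − 192 = 0; ΔZ = 78 − 77 = +1.
A is unchanged and Z rises by 1 — a neutron has become a proton (β⁻ decay).

beta-minus decay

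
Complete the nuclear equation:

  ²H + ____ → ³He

proton

Conserve mass number: 2 + A = 3, so A = 1.
Conserve atomic number: 1 + Z = 2, so Z = 1.
A = 1 and Z = 1 is ¹H — a proton.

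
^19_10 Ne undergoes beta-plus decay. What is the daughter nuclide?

Beta-plus decay: mass number changes by +0, atomic number by -1.
A: 19 = 19; Z: 10 − 1 = 9.
Z = 9 is fluorine, so the daughter is ^19_9 F.

F-19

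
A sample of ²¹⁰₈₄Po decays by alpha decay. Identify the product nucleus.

Pb-206

Alpha decay: mass number changes by -4, atomic number by -2.
A: 210 − 4 = 206; Z: 84 − 2 = 82.
Z = 82 is lead, so the daughter is ²⁰⁶₈₂Pb.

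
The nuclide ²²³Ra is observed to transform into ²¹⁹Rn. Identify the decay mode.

ΔA = 219 − 223 = -4; ΔZ = 86 − 88 = -2.
A drops by 4 and Z drops by 2 — the signature of alpha emission.

alpha decay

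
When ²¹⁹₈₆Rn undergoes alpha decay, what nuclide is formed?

Alpha decay: mass number changes by -4, atomic number by -2.
A: 219 − 4 = 215; Z: 86 − 2 = 84.
Z = 84 is polonium, so the daughter is ²¹⁵₈₄Po.

Po-215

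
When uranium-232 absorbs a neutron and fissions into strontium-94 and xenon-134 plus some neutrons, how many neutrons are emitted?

Conserve mass number: 233 = 94 + 134 + k, so k = 233 − 228 = 5.
Check atomic number: 92 = 38 + 54 + 0 = 92. ✓

5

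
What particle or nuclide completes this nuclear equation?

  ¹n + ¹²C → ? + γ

Conserve mass number: 1 + 12 = A + 0, so A = 13.
Conserve atomic number: 0 + 6 = Z + 0, so Z = 6.
Z = 6 is carbon, so the species is ¹³C.

C-13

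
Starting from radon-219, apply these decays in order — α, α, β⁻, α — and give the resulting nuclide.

Start: (A, Z) = (219, 86).
After α: (215, 84).
After α: (211, 82).
After β⁻: (211, 83).
After α: (207, 81).
Z = 81 is thallium.

Tl-207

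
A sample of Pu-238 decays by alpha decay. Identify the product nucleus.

Alpha decay: mass number changes by -4, atomic number by -2.
A: 238 − 4 = 234; Z: 94 − 2 = 92.
Z = 92 is uranium, so the daughter is U-234.

U-234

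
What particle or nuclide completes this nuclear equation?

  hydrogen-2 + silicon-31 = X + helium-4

Conserve mass number: 2 + 31 = A + 4, so A = 29.
Conserve atomic number: 1 + 14 = Z + 2, so Z = 13.
Z = 13 is aluminium, so the species is aluminium-29.

Al-29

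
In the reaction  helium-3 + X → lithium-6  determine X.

triton

Conserve mass number: 3 + A = 6, so A = 3.
Conserve atomic number: 2 + Z = 3, so Z = 1.
A = 3 and Z = 1 is hydrogen-3 — a triton.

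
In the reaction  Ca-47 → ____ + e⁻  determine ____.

Conserve mass number: 47 = A + 0, so A = 47.
Conserve atomic number: 20 = Z − 1, so Z = 21.
Z = 21 is scandium, so the species is Sc-47.

Sc-47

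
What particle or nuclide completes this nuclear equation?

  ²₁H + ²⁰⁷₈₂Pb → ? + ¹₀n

Bi-208

Conserve mass number: 2 + 207 = A + 1, so A = 208.
Conserve atomic number: 1 + 82 = Z + 0, so Z = 83.
Z = 83 is bismuth, so the species is ²⁰⁸₈₃Bi.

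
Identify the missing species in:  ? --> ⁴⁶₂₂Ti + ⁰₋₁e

Conserve mass number: A = 46 + 0, so A = 46.
Conserve atomic number: Z = 22 − 1, so Z = 21.
Z = 21 is scandium, so the species is ⁴⁶₂₁Sc.

Sc-46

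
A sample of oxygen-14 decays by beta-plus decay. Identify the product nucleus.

N-14

Beta-plus decay: mass number changes by +0, atomic number by -1.
A: 14 = 14; Z: 8 − 1 = 7.
Z = 7 is nitrogen, so the daughter is nitrogen-14.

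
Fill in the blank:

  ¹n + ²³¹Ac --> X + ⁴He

Conserve mass number: 1 + 231 = A + 4, so A = 228.
Conserve atomic number: 0 + 89 = Z + 2, so Z = 87.
Z = 87 is francium, so the species is ²²⁸Fr.

Fr-228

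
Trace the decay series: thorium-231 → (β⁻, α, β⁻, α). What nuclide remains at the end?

Ra-223

Start: (A, Z) = (231, 90).
After β⁻: (231, 91).
After α: (227, 89).
After β⁻: (227, 90).
After α: (223, 88).
Z = 88 is radium.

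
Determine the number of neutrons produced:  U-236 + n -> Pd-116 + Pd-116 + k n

5

Conserve mass number: 237 = 116 + 116 + k, so k = 237 − 232 = 5.
Check atomic number: 92 = 46 + 46 + 0 = 92. ✓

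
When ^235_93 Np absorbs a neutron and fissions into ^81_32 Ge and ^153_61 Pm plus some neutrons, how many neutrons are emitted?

2

Conserve mass number: 236 = 81 + 153 + k, so k = 236 − 234 = 2.
Check atomic number: 93 = 32 + 61 + 0 = 93. ✓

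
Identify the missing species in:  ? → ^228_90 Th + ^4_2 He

Conserve mass number: A = 228 + 4, so A = 232.
Conserve atomic number: Z = 90 + 2, so Z = 92.
Z = 92 is uranium, so the species is ^232_92 U.

U-232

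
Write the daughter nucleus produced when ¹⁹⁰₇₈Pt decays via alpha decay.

Alpha decay: mass number changes by -4, atomic number by -2.
A: 190 − 4 = 186; Z: 78 − 2 = 76.
Z = 76 is osmium, so the daughter is ¹⁸⁶₇₆Os.

Os-186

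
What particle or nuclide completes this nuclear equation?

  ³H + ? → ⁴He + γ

proton

Conserve mass number: 3 + A = 4 + 0, so A = 1.
Conserve atomic number: 1 + Z = 2 + 0, so Z = 1.
A = 1 and Z = 1 is ¹H — a proton.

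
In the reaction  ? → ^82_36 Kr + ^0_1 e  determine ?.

Rb-82

Conserve mass number: A = 82 + 0, so A = 82.
Conserve atomic number: Z = 36 + 1, so Z = 37.
Z = 37 is rubidium, so the species is ^82_37 Rb.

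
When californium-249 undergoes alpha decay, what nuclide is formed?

Alpha decay: mass number changes by -4, atomic number by -2.
A: 249 − 4 = 245; Z: 98 − 2 = 96.
Z = 96 is curium, so the daughter is curium-245.

Cm-245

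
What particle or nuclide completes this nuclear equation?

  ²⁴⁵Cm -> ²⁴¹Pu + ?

Conserve mass number: 245 = 241 + A, so A = 4.
Conserve atomic number: 96 = 94 + Z, so Z = 2.
A = 4 and Z = 2 is ⁴He — an alpha particle.

alpha particle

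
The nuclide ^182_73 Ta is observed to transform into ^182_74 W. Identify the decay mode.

beta-minus decay

ΔA = 182 − 182 = 0; ΔZ = 74 − 73 = +1.
A is unchanged and Z rises by 1 — a neutron has become a proton (β⁻ decay).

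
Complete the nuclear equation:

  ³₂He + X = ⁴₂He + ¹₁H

Conserve mass number: 3 + A = 4 + 1, so A = 2.
Conserve atomic number: 2 + Z = 2 + 1, so Z = 1.
A = 2 and Z = 1 is ²₁H — a deuteron.

deuteron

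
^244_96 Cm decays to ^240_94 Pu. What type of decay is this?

ΔA = 240 − 244 = -4; ΔZ = 94 − 96 = -2.
A drops by 4 and Z drops by 2 — the signature of alpha emission.

alpha decay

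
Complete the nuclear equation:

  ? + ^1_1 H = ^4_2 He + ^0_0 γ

triton

Conserve mass number: A + 1 = 4 + 0, so A = 3.
Conserve atomic number: Z + 1 = 2 + 0, so Z = 1.
A = 3 and Z = 1 is ^3_1 H — a triton.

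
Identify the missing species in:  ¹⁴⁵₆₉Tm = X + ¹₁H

Er-144

Conserve mass number: 145 = A + 1, so A = 144.
Conserve atomic number: 69 = Z + 1, so Z = 68.
Z = 68 is erbium, so the species is ¹⁴⁴₆₈Er.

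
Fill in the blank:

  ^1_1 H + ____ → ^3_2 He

Conserve mass number: 1 + A = 3, so A = 2.
Conserve atomic number: 1 + Z = 2, so Z = 1.
A = 2 and Z = 1 is ^2_1 H — a deuteron.

deuteron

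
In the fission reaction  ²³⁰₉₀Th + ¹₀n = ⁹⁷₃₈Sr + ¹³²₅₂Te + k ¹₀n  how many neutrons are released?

Conserve mass number: 231 = 97 + 132 + k, so k = 231 − 229 = 2.
Check atomic number: 90 = 38 + 52 + 0 = 90. ✓

2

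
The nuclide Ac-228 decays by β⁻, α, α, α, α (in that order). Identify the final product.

Pb-212

Start: (A, Z) = (228, 89).
After β⁻: (228, 90).
After α: (224, 88).
After α: (220, 86).
After α: (216, 84).
After α: (212, 82).
Z = 82 is lead.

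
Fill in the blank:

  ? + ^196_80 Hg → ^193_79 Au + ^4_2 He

proton

Conserve mass number: A + 196 = 193 + 4, so A = 1.
Conserve atomic number: Z + 80 = 79 + 2, so Z = 1.
A = 1 and Z = 1 is ^1_1 H — a proton.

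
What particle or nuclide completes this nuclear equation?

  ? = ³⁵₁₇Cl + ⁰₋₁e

Conserve mass number: A = 35 + 0, so A = 35.
Conserve atomic number: Z = 17 − 1, so Z = 16.
Z = 16 is sulfur, so the species is ³⁵₁₆S.

S-35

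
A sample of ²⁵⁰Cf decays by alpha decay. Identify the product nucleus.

Cm-246

Alpha decay: mass number changes by -4, atomic number by -2.
A: 250 − 4 = 246; Z: 98 − 2 = 96.
Z = 96 is curium, so the daughter is ²⁴⁶Cm.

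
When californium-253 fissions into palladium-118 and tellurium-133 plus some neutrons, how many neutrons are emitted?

Conserve mass number: 253 = 118 + 133 + k, so k = 253 − 251 = 2.
Check atomic number: 98 = 46 + 52 + 0 = 98. ✓

2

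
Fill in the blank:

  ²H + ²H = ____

He-4

Conserve mass number: 2 + 2 = A, so A = 4.
Conserve atomic number: 1 + 1 = Z, so Z = 2.
A = 4 and Z = 2 is ⁴He — an alpha particle.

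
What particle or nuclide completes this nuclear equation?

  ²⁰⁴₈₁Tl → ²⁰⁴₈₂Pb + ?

beta-minus particle

Conserve mass number: 204 = 204 + A, so A = 0.
Conserve atomic number: 81 = 82 + Z, so Z = -1.
A = 0 and Z = -1 is ⁰₋₁e — a beta-minus particle.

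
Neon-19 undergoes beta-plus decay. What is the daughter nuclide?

Beta-plus decay: mass number changes by +0, atomic number by -1.
A: 19 = 19; Z: 10 − 1 = 9.
Z = 9 is fluorine, so the daughter is fluorine-19.

F-19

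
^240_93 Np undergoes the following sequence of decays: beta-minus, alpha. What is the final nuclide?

Start: (A, Z) = (240, 93).
After β⁻: (240, 94).
After α: (236, 92).
Z = 92 is uranium.

U-236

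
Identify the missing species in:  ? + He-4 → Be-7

Conserve mass number: A + 4 = 7, so A = 3.
Conserve atomic number: Z + 2 = 4, so Z = 2.
Z = 2 is helium, so the species is He-3.

He-3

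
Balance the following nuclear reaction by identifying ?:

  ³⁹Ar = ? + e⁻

Conserve mass number: 39 = A + 0, so A = 39.
Conserve atomic number: 18 = Z − 1, so Z = 19.
Z = 19 is potassium, so the species is ³⁹K.

K-39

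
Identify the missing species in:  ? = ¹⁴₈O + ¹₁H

Conserve mass number: A = 14 + 1, so A = 15.
Conserve atomic number: Z = 8 + 1, so Z = 9.
Z = 9 is fluorine, so the species is ¹⁵₉F.

F-15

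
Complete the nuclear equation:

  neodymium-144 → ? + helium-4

Conserve mass number: 144 = A + 4, so A = 140.
Conserve atomic number: 60 = Z + 2, so Z = 58.
Z = 58 is cerium, so the species is cerium-140.

Ce-140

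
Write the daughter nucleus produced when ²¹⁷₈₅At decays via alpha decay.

Bi-213

Alpha decay: mass number changes by -4, atomic number by -2.
A: 217 − 4 = 213; Z: 85 − 2 = 83.
Z = 83 is bismuth, so the daughter is ²¹³₈₃Bi.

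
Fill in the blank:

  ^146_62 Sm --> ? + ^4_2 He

Conserve mass number: 146 = A + 4, so A = 142.
Conserve atomic number: 62 = Z + 2, so Z = 60.
Z = 60 is neodymium, so the species is ^142_60 Nd.

Nd-142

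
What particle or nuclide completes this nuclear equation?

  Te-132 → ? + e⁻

I-132

Conserve mass number: 132 = A + 0, so A = 132.
Conserve atomic number: 52 = Z − 1, so Z = 53.
Z = 53 is iodine, so the species is I-132.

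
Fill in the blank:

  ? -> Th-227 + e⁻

Conserve mass number: A = 227 + 0, so A = 227.
Conserve atomic number: Z = 90 − 1, so Z = 89.
Z = 89 is actinium, so the species is Ac-227.

Ac-227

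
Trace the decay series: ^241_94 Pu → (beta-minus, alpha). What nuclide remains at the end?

Start: (A, Z) = (241, 94).
After β⁻: (241, 95).
After α: (237, 93).
Z = 93 is neptunium.

Np-237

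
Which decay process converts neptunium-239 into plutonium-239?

beta-minus decay

ΔA = 239 − 239 = 0; ΔZ = 94 − 93 = +1.
A is unchanged and Z rises by 1 — a neutron has become a proton (β⁻ decay).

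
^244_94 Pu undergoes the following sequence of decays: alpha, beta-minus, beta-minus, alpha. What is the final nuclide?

Start: (A, Z) = (244, 94).
After α: (240, 92).
After β⁻: (240, 93).
After β⁻: (240, 94).
After α: (236, 92).
Z = 92 is uranium.

U-236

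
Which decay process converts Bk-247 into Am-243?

ΔA = 243 − 247 = -4; ΔZ = 95 − 97 = -2.
A drops by 4 and Z drops by 2 — the signature of alpha emission.

alpha decay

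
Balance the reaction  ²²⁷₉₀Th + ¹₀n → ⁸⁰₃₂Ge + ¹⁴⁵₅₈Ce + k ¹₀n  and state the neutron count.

Conserve mass number: 228 = 80 + 145 + k, so k = 228 − 225 = 3.
Check atomic number: 90 = 32 + 58 + 0 = 90. ✓

3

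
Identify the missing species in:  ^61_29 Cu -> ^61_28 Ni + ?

positron

Conserve mass number: 61 = 61 + A, so A = 0.
Conserve atomic number: 29 = 28 + Z, so Z = 1.
A = 0 and Z = 1 is ^0_1 e — a positron.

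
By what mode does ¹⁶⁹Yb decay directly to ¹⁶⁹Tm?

ΔA = 169 − 169 = 0; ΔZ = 69 − 70 = -1.
A is unchanged and Z drops by 1 — a proton has become a neutron (β⁺ emission or electron capture).

beta-plus decay or electron capture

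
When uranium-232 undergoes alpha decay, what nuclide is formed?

Th-228

Alpha decay: mass number changes by -4, atomic number by -2.
A: 232 − 4 = 228; Z: 92 − 2 = 90.
Z = 90 is thorium, so the daughter is thorium-228.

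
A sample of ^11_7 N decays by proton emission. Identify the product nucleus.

C-10

Proton emission: mass number changes by -1, atomic number by -1.
A: 11 − 1 = 10; Z: 7 − 1 = 6.
Z = 6 is carbon, so the daughter is ^10_6 C.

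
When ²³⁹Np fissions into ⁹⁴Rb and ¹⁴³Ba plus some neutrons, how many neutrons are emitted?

Conserve mass number: 239 = 94 + 143 + k, so k = 239 − 237 = 2.
Check atomic number: 93 = 37 + 56 + 0 = 93. ✓

2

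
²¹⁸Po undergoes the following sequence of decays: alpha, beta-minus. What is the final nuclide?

Start: (A, Z) = (218, 84).
After α: (214, 82).
After β⁻: (214, 83).
Z = 83 is bismuth.

Bi-214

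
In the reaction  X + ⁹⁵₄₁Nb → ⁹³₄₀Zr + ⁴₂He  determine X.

deuteron

Conserve mass number: A + 95 = 93 + 4, so A = 2.
Conserve atomic number: Z + 41 = 40 + 2, so Z = 1.
A = 2 and Z = 1 is ²₁H — a deuteron.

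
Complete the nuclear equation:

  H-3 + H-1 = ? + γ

Conserve mass number: 3 + 1 = A + 0, so A = 4.
Conserve atomic number: 1 + 1 = Z + 0, so Z = 2.
A = 4 and Z = 2 is He-4 — an alpha particle.

He-4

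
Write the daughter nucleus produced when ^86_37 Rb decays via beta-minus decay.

Sr-86

Beta-minus decay: mass number changes by +0, atomic number by +1.
A: 86 = 86; Z: 37 + 1 = 38.
Z = 38 is strontium, so the daughter is ^86_38 Sr.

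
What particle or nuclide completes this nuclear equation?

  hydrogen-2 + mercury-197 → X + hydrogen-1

Hg-198

Conserve mass number: 2 + 197 = A + 1, so A = 198.
Conserve atomic number: 1 + 80 = Z + 1, so Z = 80.
Z = 80 is mercury, so the species is mercury-198.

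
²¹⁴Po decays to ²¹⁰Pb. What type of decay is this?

alpha decay

ΔA = 210 − 214 = -4; ΔZ = 82 − 84 = -2.
A drops by 4 and Z drops by 2 — the signature of alpha emission.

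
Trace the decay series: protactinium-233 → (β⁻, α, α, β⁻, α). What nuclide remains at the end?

Start: (A, Z) = (233, 91).
After β⁻: (233, 92).
After α: (229, 90).
After α: (225, 88).
After β⁻: (225, 89).
After α: (221, 87).
Z = 87 is francium.

Fr-221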